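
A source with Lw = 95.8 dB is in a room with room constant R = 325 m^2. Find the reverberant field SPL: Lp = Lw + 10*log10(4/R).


4/R = 4/325 = 0.0123077
Lp = 95.8 + 10*log10(0.0123077) = 76.702 dB


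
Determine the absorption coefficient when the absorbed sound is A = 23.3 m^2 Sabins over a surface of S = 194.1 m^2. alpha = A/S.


Absorption coefficient = absorbed power / incident power
alpha = A / S = 23.3 / 194.1 = 0.12004


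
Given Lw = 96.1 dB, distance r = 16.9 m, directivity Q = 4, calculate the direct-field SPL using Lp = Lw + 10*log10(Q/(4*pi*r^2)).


4*pi*r^2 = 4*pi*16.9^2 = 3589.08 m^2
Q / (4*pi*r^2) = 4 / 3589.08 = 0.00111449
Lp = 96.1 + 10*log10(0.00111449) = 66.571 dB


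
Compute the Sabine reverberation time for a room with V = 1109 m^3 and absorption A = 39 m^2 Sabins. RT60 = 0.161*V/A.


RT60 = 0.161 * 1109 / 39 = 4.5782 s


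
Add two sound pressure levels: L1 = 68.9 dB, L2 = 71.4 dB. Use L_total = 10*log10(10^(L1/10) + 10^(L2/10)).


10^(68.9/10) = 7.76247e+06
10^(71.4/10) = 1.38038e+07
Sum = 7.76247e+06 + 1.38038e+07 = 2.15663e+07
L_total = 10*log10(2.15663e+07) = 73.338 dB


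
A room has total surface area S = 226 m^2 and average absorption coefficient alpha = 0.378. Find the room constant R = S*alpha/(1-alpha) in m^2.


R = 226 * 0.378 / (1 - 0.378) = 137.34 m^2


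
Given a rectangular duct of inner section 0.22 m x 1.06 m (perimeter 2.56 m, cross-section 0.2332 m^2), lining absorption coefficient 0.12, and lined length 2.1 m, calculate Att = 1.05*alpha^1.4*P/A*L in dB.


alpha^1.4 = 0.12^1.4 = 0.0513871
Attenuation rate = 1.05 * alpha^1.4 * P / A
= 1.05 * 0.0513871 * 2.56 / 0.2332 = 0.592318 dB/m
Total Att = 0.592318 * 2.1 = 1.2439 dB


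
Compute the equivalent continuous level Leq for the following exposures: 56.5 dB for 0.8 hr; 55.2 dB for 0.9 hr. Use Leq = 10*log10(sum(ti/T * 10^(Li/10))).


T_total = 0.8 + 0.9 = 1.7 hr
(0.8/1.7) * 10^(56.5/10) = 210204
(0.9/1.7) * 10^(55.2/10) = 175305
Sum = 210204 + 175305 = 385509
Leq = 10*log10(385509) = 55.86 dB


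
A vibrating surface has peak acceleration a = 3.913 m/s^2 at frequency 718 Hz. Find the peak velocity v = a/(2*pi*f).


omega = 2*pi*f = 2*pi*718 = 4511.33 rad/s
v = a / omega = 3.913 / 4511.33 = 0.00086737 m/s


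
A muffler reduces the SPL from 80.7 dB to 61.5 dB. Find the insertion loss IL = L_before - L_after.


Insertion loss = SPL without muffler - SPL with muffler
IL = 80.7 - 61.5 = 19.2 dB


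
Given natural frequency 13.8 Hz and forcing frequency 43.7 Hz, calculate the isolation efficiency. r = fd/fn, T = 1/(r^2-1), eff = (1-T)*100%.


r = 43.7 / 13.8 = 3.16667
r^2 - 1 = 3.16667^2 - 1 = 9.0278
T = 1/9.0278 = 0.110769
Efficiency = (1 - 0.110769)*100 = 88.923 %


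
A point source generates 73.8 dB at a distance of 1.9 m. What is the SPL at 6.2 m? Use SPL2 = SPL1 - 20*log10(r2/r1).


r2/r1 = 6.2/1.9 = 3.26316
Correction = 20*log10(3.26316) = 10.2728 dB
SPL2 = 73.8 - 10.2728 = 63.527 dB


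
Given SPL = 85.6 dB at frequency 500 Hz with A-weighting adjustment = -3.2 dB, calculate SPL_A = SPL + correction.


A-weighting table: 500 Hz -> -3.2 dB correction
SPL_A = SPL + correction = 85.6 + (-3.2) = 82.4 dBA


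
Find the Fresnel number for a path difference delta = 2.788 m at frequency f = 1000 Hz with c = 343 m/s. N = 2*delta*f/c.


N = 2*delta*f/c = 2*delta/lambda, where lambda = c/f
lambda = 343 / 1000 = 0.343 m
N = 2 * 2.788 / 0.343 = 16.257


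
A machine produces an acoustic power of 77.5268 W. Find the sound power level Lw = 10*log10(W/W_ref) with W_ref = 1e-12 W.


W / W_ref = 77.5268 / 1e-12 = 7.75268e+13
Lw = 10 * log10(7.75268e+13) = 138.89 dB


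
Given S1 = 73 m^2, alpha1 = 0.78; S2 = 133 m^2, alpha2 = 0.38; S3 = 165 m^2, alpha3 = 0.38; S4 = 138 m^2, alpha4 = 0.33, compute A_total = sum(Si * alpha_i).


73 * 0.78 = 56.94
133 * 0.38 = 50.54
165 * 0.38 = 62.7
138 * 0.33 = 45.54
A_total = 56.94 + 50.54 + 62.7 + 45.54 = 215.72 m^2


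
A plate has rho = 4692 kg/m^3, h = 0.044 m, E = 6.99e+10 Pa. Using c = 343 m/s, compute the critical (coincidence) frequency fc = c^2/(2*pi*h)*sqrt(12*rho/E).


12*rho/E = 12*4692/6.99e+10 = 8.05494e-07
sqrt(12*rho/E) = sqrt(8.05494e-07) = 0.000897493
c^2/(2*pi*h) = 343^2/(2*pi*0.044) = 425555
fc = 425555 * 0.000897493 = 381.93 Hz


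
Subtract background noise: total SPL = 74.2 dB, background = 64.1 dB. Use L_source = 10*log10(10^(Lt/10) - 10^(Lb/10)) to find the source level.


10^(74.2/10) = 2.63027e+07
10^(64.1/10) = 2.5704e+06
Difference = 2.63027e+07 - 2.5704e+06 = 2.37323e+07
L_source = 10*log10(2.37323e+07) = 73.753 dB


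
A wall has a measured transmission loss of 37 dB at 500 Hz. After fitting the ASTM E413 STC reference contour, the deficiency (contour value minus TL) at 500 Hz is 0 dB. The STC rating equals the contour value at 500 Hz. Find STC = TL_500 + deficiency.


By ASTM E413, STC = value of the fitted reference contour at 500 Hz.
Contour value at 500 Hz = TL_500 + deficiency = 37 + 0 = 37
STC = 37


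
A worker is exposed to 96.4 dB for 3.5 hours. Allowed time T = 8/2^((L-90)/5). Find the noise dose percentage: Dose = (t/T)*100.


T_allowed = 8 / 2^((96.4 - 90)/5) = 3.29436 hr
Dose = 3.5 / 3.29436 * 100 = 106.24 %


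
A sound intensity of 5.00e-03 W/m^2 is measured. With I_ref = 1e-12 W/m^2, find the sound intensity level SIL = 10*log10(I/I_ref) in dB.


I / I_ref = 5.00e-03 / 1e-12 = 5e+09
SIL = 10 * log10(5e+09) = 96.99 dB


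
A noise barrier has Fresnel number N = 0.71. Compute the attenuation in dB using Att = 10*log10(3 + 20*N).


3 + 20*N = 3 + 20*0.71 = 17.2
Att = 10*log10(17.2) = 12.355 dB


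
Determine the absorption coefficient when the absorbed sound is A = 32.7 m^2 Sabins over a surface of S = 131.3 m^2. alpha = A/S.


Absorption coefficient = absorbed power / incident power
alpha = A / S = 32.7 / 131.3 = 0.24905


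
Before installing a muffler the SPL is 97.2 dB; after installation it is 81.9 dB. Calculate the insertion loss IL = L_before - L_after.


Insertion loss = SPL without muffler - SPL with muffler
IL = 97.2 - 81.9 = 15.3 dB


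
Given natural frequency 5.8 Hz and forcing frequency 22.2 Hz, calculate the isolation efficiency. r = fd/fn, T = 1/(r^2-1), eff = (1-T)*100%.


r = 22.2 / 5.8 = 3.82759
r^2 - 1 = 3.82759^2 - 1 = 13.6504
T = 1/13.6504 = 0.0732579
Efficiency = (1 - 0.0732579)*100 = 92.674 %


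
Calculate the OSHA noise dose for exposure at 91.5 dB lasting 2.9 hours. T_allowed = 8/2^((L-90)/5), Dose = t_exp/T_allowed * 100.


T_allowed = 8 / 2^((91.5 - 90)/5) = 6.49802 hr
Dose = 2.9 / 6.49802 * 100 = 44.629 %


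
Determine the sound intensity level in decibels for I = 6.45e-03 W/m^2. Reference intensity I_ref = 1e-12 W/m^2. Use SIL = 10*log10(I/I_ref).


I / I_ref = 6.45e-03 / 1e-12 = 6.45e+09
SIL = 10 * log10(6.45e+09) = 98.096 dB


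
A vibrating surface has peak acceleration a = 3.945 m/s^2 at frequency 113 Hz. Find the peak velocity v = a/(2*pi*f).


omega = 2*pi*f = 2*pi*113 = 710 rad/s
v = a / omega = 3.945 / 710 = 0.0055563 m/s


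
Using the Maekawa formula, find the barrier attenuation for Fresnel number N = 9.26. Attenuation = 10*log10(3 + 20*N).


3 + 20*N = 3 + 20*9.26 = 188.2
Att = 10*log10(188.2) = 22.746 dB


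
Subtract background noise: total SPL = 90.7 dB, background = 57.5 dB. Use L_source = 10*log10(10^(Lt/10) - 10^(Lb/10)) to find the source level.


10^(90.7/10) = 1.1749e+09
10^(57.5/10) = 562341
Difference = 1.1749e+09 - 562341 = 1.17434e+09
L_source = 10*log10(1.17434e+09) = 90.698 dB


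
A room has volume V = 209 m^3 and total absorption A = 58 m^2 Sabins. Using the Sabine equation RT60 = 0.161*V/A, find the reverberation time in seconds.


RT60 = 0.161 * 209 / 58 = 0.58016 s


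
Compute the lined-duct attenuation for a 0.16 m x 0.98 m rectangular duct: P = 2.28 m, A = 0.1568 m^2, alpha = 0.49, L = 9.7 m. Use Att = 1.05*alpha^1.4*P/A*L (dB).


alpha^1.4 = 0.49^1.4 = 0.368362
Attenuation rate = 1.05 * alpha^1.4 * P / A
= 1.05 * 0.368362 * 2.28 / 0.1568 = 5.6241 dB/m
Total Att = 5.6241 * 9.7 = 54.554 dB


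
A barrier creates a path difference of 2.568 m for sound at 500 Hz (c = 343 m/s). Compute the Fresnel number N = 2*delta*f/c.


N = 2*delta*f/c = 2*delta/lambda, where lambda = c/f
lambda = 343 / 500 = 0.686 m
N = 2 * 2.568 / 0.686 = 7.4869


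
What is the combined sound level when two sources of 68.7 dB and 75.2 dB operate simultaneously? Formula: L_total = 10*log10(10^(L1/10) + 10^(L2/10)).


10^(68.7/10) = 7.4131e+06
10^(75.2/10) = 3.31131e+07
Sum = 7.4131e+06 + 3.31131e+07 = 4.05262e+07
L_total = 10*log10(4.05262e+07) = 76.077 dB


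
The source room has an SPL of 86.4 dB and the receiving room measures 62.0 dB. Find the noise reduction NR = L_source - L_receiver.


NR = L_source - L_receiver (difference between source and receiving room levels)
NR = 86.4 - 62.0 = 24.4 dB


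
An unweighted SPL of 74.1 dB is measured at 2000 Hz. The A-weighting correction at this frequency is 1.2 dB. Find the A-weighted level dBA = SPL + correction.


A-weighting table: 2000 Hz -> 1.2 dB correction
SPL_A = SPL + correction = 74.1 + (1.2) = 75.3 dBA


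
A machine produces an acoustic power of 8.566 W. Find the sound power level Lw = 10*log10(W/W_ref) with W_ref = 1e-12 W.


W / W_ref = 8.566 / 1e-12 = 8.566e+12
Lw = 10 * log10(8.566e+12) = 129.33 dB


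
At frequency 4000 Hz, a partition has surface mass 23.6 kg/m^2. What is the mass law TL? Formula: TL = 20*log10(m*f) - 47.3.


m * f = 23.6 * 4000 = 94400
20*log10(94400) = 99.4994 dB
TL = 99.4994 - 47.3 = 52.199 dB


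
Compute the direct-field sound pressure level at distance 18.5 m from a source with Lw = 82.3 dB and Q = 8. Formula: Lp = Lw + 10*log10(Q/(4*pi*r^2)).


4*pi*r^2 = 4*pi*18.5^2 = 4300.84 m^2
Q / (4*pi*r^2) = 8 / 4300.84 = 0.0018601
Lp = 82.3 + 10*log10(0.0018601) = 54.995 dB


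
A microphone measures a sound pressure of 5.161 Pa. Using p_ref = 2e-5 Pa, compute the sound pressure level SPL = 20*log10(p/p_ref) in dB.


p / p_ref = 5.161 / 2e-5 = 258050
SPL = 20 * log10(258050) = 108.23 dB


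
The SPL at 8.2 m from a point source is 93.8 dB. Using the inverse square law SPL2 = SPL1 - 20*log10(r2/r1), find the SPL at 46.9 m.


r2/r1 = 46.9/8.2 = 5.71951
Correction = 20*log10(5.71951) = 15.1472 dB
SPL2 = 93.8 - 15.1472 = 78.653 dB


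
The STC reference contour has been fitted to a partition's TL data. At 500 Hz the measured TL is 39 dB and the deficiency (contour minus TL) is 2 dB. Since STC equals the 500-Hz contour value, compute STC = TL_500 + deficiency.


By ASTM E413, STC = value of the fitted reference contour at 500 Hz.
Contour value at 500 Hz = TL_500 + deficiency = 39 + 2 = 41
STC = 41


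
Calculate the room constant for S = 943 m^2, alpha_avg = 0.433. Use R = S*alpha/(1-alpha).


R = 943 * 0.433 / (1 - 0.433) = 720.14 m^2


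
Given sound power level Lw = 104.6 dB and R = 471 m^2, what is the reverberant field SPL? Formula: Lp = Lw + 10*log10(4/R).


4/R = 4/471 = 0.00849257
Lp = 104.6 + 10*log10(0.00849257) = 83.89 dB


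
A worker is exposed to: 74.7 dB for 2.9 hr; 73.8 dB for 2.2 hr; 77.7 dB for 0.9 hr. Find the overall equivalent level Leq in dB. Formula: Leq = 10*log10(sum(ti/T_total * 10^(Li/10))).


T_total = 2.9 + 2.2 + 0.9 = 6.0 hr
(2.9/6.0) * 10^(74.7/10) = 1.42642e+07
(2.2/6.0) * 10^(73.8/10) = 8.79572e+06
(0.9/6.0) * 10^(77.7/10) = 8.83265e+06
Sum = 1.42642e+07 + 8.79572e+06 + 8.83265e+06 = 3.18926e+07
Leq = 10*log10(3.18926e+07) = 75.037 dB


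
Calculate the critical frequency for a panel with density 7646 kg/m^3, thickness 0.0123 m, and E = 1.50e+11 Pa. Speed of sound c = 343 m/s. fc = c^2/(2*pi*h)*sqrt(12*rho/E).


12*rho/E = 12*7646/1.50e+11 = 6.1168e-07
sqrt(12*rho/E) = sqrt(6.1168e-07) = 0.0007821
c^2/(2*pi*h) = 343^2/(2*pi*0.0123) = 1.52231e+06
fc = 1.52231e+06 * 0.0007821 = 1190.6 Hz


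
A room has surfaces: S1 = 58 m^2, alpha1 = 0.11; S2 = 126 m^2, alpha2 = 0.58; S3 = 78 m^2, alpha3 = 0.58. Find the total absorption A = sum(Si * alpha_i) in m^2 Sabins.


58 * 0.11 = 6.38
126 * 0.58 = 73.08
78 * 0.58 = 45.24
A_total = 6.38 + 73.08 + 45.24 = 124.7 m^2


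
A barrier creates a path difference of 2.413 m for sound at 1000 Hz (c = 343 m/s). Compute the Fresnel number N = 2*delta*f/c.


N = 2*delta*f/c = 2*delta/lambda, where lambda = c/f
lambda = 343 / 1000 = 0.343 m
N = 2 * 2.413 / 0.343 = 14.07


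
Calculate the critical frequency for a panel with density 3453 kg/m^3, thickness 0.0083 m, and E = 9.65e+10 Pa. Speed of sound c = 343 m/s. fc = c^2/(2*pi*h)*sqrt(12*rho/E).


12*rho/E = 12*3453/9.65e+10 = 4.29389e-07
sqrt(12*rho/E) = sqrt(4.29389e-07) = 0.000655278
c^2/(2*pi*h) = 343^2/(2*pi*0.0083) = 2.25595e+06
fc = 2.25595e+06 * 0.000655278 = 1478.3 Hz


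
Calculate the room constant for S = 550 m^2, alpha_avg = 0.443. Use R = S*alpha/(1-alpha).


R = 550 * 0.443 / (1 - 0.443) = 437.43 m^2


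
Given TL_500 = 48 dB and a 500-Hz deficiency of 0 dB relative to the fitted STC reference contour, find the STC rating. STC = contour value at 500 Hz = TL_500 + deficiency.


By ASTM E413, STC = value of the fitted reference contour at 500 Hz.
Contour value at 500 Hz = TL_500 + deficiency = 48 + 0 = 48
STC = 48


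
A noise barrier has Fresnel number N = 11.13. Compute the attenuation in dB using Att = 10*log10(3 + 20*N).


3 + 20*N = 3 + 20*11.13 = 225.6
Att = 10*log10(225.6) = 23.533 dB


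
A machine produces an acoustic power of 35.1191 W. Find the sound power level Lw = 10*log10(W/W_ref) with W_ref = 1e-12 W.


W / W_ref = 35.1191 / 1e-12 = 3.51191e+13
Lw = 10 * log10(3.51191e+13) = 135.46 dB


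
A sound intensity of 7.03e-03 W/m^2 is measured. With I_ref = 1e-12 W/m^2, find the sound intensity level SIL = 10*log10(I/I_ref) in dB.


I / I_ref = 7.03e-03 / 1e-12 = 7.03e+09
SIL = 10 * log10(7.03e+09) = 98.47 dB


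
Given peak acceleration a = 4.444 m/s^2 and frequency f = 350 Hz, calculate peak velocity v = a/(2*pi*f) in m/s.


omega = 2*pi*f = 2*pi*350 = 2199.11 rad/s
v = a / omega = 4.444 / 2199.11 = 0.0020208 m/s


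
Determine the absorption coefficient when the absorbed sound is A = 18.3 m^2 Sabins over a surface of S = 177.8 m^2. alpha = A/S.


Absorption coefficient = absorbed power / incident power
alpha = A / S = 18.3 / 177.8 = 0.10292


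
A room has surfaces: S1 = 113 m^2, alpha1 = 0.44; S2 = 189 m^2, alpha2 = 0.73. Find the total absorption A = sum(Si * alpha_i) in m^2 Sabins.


113 * 0.44 = 49.72
189 * 0.73 = 137.97
A_total = 49.72 + 137.97 = 187.69 m^2


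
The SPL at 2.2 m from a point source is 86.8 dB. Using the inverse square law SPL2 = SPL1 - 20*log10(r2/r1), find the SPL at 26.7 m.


r2/r1 = 26.7/2.2 = 12.1364
Correction = 20*log10(12.1364) = 21.6818 dB
SPL2 = 86.8 - 21.6818 = 65.118 dB


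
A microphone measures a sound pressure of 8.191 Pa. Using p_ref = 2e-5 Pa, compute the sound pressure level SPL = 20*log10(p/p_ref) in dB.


p / p_ref = 8.191 / 2e-5 = 409550
SPL = 20 * log10(409550) = 112.25 dB


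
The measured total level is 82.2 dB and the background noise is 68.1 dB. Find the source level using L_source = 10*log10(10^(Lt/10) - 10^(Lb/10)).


10^(82.2/10) = 1.65959e+08
10^(68.1/10) = 6.45654e+06
Difference = 1.65959e+08 - 6.45654e+06 = 1.59502e+08
L_source = 10*log10(1.59502e+08) = 82.028 dB


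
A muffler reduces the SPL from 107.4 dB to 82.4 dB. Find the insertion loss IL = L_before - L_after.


Insertion loss = SPL without muffler - SPL with muffler
IL = 107.4 - 82.4 = 25 dB


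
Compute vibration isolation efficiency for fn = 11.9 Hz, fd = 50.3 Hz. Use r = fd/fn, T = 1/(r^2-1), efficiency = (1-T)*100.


r = 50.3 / 11.9 = 4.22689
r^2 - 1 = 4.22689^2 - 1 = 16.8666
T = 1/16.8666 = 0.0592888
Efficiency = (1 - 0.0592888)*100 = 94.071 %


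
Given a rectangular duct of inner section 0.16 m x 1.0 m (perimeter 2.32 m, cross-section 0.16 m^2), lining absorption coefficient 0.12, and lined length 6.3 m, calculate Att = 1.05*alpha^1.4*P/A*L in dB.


alpha^1.4 = 0.12^1.4 = 0.0513871
Attenuation rate = 1.05 * alpha^1.4 * P / A
= 1.05 * 0.0513871 * 2.32 / 0.16 = 0.782369 dB/m
Total Att = 0.782369 * 6.3 = 4.9289 dB


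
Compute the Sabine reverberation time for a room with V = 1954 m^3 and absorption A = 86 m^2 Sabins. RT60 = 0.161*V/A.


RT60 = 0.161 * 1954 / 86 = 3.6581 s


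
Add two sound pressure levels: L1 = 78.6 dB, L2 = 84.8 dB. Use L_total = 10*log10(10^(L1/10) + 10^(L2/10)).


10^(78.6/10) = 7.24436e+07
10^(84.8/10) = 3.01995e+08
Sum = 7.24436e+07 + 3.01995e+08 = 3.74439e+08
L_total = 10*log10(3.74439e+08) = 85.734 dB


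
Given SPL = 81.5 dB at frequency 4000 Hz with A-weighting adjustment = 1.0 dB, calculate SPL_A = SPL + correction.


A-weighting table: 4000 Hz -> 1.0 dB correction
SPL_A = SPL + correction = 81.5 + (1.0) = 82.5 dBA


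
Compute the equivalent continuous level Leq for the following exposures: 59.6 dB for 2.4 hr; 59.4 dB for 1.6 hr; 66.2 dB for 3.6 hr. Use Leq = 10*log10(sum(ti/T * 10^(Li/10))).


T_total = 2.4 + 1.6 + 3.6 = 7.6 hr
(2.4/7.6) * 10^(59.6/10) = 288003
(1.6/7.6) * 10^(59.4/10) = 183361
(3.6/7.6) * 10^(66.2/10) = 1.97464e+06
Sum = 288003 + 183361 + 1.97464e+06 = 2.446e+06
Leq = 10*log10(2.446e+06) = 63.885 dB


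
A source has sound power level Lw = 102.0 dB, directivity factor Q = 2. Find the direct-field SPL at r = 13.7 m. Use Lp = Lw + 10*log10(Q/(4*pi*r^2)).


4*pi*r^2 = 4*pi*13.7^2 = 2358.58 m^2
Q / (4*pi*r^2) = 2 / 2358.58 = 0.000847968
Lp = 102.0 + 10*log10(0.000847968) = 71.284 dB


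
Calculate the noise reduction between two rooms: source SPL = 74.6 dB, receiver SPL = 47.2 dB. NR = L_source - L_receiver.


NR = L_source - L_receiver (difference between source and receiving room levels)
NR = 74.6 - 47.2 = 27.4 dB


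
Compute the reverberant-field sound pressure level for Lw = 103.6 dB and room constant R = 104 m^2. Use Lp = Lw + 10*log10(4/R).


4/R = 4/104 = 0.0384615
Lp = 103.6 + 10*log10(0.0384615) = 89.45 dB


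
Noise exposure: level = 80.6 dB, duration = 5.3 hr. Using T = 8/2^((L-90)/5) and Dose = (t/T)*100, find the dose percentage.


T_allowed = 8 / 2^((80.6 - 90)/5) = 29.446 hr
Dose = 5.3 / 29.446 * 100 = 17.999 %


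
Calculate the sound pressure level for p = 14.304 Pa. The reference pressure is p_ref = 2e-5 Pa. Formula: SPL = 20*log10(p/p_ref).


p / p_ref = 14.304 / 2e-5 = 715200
SPL = 20 * log10(715200) = 117.09 dB


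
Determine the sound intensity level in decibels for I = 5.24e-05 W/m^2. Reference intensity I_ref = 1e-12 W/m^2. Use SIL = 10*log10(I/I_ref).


I / I_ref = 5.24e-05 / 1e-12 = 5.24e+07
SIL = 10 * log10(5.24e+07) = 77.193 dB


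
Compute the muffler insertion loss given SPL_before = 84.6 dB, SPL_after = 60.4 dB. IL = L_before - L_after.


Insertion loss = SPL without muffler - SPL with muffler
IL = 84.6 - 60.4 = 24.2 dB


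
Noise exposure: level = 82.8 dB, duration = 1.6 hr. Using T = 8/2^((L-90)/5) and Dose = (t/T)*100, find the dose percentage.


T_allowed = 8 / 2^((82.8 - 90)/5) = 21.7057 hr
Dose = 1.6 / 21.7057 * 100 = 7.3713 %


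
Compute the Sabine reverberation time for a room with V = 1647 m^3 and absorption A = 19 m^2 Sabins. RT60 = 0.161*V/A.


RT60 = 0.161 * 1647 / 19 = 13.956 s


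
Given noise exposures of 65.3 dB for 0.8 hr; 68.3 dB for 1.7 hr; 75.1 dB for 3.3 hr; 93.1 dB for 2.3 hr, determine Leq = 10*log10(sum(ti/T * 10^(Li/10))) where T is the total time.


T_total = 0.8 + 1.7 + 3.3 + 2.3 = 8.1 hr
(0.8/8.1) * 10^(65.3/10) = 334661
(1.7/8.1) * 10^(68.3/10) = 1.41894e+06
(3.3/8.1) * 10^(75.1/10) = 1.31834e+07
(2.3/8.1) * 10^(93.1/10) = 5.79753e+08
Sum = 334661 + 1.41894e+06 + 1.31834e+07 + 5.79753e+08 = 5.9469e+08
Leq = 10*log10(5.9469e+08) = 87.743 dB


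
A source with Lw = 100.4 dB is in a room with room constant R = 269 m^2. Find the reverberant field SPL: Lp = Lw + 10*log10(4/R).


4/R = 4/269 = 0.0148699
Lp = 100.4 + 10*log10(0.0148699) = 82.123 dB


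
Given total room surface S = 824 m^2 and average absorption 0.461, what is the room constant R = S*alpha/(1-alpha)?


R = 824 * 0.461 / (1 - 0.461) = 704.76 m^2


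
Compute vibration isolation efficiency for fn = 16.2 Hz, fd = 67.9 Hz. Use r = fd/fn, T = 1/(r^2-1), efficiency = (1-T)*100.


r = 67.9 / 16.2 = 4.19136
r^2 - 1 = 4.19136^2 - 1 = 16.5675
T = 1/16.5675 = 0.0603591
Efficiency = (1 - 0.0603591)*100 = 93.964 %


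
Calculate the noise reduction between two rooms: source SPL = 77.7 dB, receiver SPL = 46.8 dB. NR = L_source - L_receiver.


NR = L_source - L_receiver (difference between source and receiving room levels)
NR = 77.7 - 46.8 = 30.9 dB


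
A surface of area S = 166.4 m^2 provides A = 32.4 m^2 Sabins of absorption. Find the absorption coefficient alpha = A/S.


Absorption coefficient = absorbed power / incident power
alpha = A / S = 32.4 / 166.4 = 0.19471


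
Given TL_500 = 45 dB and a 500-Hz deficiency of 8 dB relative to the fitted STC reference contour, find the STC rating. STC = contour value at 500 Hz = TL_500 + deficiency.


By ASTM E413, STC = value of the fitted reference contour at 500 Hz.
Contour value at 500 Hz = TL_500 + deficiency = 45 + 8 = 53
STC = 53


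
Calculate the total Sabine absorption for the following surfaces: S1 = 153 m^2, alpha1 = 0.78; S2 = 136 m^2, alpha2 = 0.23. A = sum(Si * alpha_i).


153 * 0.78 = 119.34
136 * 0.23 = 31.28
A_total = 119.34 + 31.28 = 150.62 m^2


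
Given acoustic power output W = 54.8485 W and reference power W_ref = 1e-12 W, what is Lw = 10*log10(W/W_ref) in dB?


W / W_ref = 54.8485 / 1e-12 = 5.48485e+13
Lw = 10 * log10(5.48485e+13) = 137.39 dB


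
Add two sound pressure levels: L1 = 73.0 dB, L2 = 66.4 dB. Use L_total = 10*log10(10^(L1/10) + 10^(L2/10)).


10^(73.0/10) = 1.99526e+07
10^(66.4/10) = 4.36516e+06
Sum = 1.99526e+07 + 4.36516e+06 = 2.43178e+07
L_total = 10*log10(2.43178e+07) = 73.859 dB


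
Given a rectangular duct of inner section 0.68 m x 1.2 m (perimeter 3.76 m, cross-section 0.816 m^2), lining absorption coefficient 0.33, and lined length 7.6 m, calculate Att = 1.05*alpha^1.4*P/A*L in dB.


alpha^1.4 = 0.33^1.4 = 0.211797
Attenuation rate = 1.05 * alpha^1.4 * P / A
= 1.05 * 0.211797 * 3.76 / 0.816 = 1.02472 dB/m
Total Att = 1.02472 * 7.6 = 7.7879 dB


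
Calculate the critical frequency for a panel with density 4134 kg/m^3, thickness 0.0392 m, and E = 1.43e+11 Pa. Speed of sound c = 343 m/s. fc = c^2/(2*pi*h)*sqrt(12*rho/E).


12*rho/E = 12*4134/1.43e+11 = 3.46909e-07
sqrt(12*rho/E) = sqrt(3.46909e-07) = 0.00058899
c^2/(2*pi*h) = 343^2/(2*pi*0.0392) = 477664
fc = 477664 * 0.00058899 = 281.34 Hz


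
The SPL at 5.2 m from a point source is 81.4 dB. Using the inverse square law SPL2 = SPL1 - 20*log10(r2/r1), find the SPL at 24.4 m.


r2/r1 = 24.4/5.2 = 4.69231
Correction = 20*log10(4.69231) = 13.4277 dB
SPL2 = 81.4 - 13.4277 = 67.972 dB


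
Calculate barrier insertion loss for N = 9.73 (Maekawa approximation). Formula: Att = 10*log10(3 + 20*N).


3 + 20*N = 3 + 20*9.73 = 197.6
Att = 10*log10(197.6) = 22.958 dB


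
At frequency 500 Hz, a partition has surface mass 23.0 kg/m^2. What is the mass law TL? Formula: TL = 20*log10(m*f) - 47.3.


m * f = 23.0 * 500 = 11500
20*log10(11500) = 81.214 dB
TL = 81.214 - 47.3 = 33.914 dB


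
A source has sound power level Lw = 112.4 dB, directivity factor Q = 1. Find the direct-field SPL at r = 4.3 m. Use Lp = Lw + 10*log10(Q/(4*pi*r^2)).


4*pi*r^2 = 4*pi*4.3^2 = 232.352 m^2
Q / (4*pi*r^2) = 1 / 232.352 = 0.00430381
Lp = 112.4 + 10*log10(0.00430381) = 88.739 dB


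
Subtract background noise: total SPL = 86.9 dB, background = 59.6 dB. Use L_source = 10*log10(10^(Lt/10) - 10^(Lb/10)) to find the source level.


10^(86.9/10) = 4.89779e+08
10^(59.6/10) = 912011
Difference = 4.89779e+08 - 912011 = 4.88867e+08
L_source = 10*log10(4.88867e+08) = 86.892 dB


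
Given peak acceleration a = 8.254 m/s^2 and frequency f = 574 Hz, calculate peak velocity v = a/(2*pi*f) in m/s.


omega = 2*pi*f = 2*pi*574 = 3606.55 rad/s
v = a / omega = 8.254 / 3606.55 = 0.0022886 m/s


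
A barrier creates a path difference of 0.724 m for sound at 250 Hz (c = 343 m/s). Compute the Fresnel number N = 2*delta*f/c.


N = 2*delta*f/c = 2*delta/lambda, where lambda = c/f
lambda = 343 / 250 = 1.372 m
N = 2 * 0.724 / 1.372 = 1.0554


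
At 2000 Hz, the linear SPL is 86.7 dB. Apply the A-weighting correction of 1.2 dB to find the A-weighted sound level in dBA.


A-weighting table: 2000 Hz -> 1.2 dB correction
SPL_A = SPL + correction = 86.7 + (1.2) = 87.9 dBA


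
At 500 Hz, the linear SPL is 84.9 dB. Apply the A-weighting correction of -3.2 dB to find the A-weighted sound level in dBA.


A-weighting table: 500 Hz -> -3.2 dB correction
SPL_A = SPL + correction = 84.9 + (-3.2) = 81.7 dBA


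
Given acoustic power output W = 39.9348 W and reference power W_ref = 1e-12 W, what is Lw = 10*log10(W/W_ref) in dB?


W / W_ref = 39.9348 / 1e-12 = 3.99348e+13
Lw = 10 * log10(3.99348e+13) = 136.01 dB


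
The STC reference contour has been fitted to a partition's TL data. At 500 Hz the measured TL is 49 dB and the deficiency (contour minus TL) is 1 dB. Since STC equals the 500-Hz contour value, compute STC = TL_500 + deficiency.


By ASTM E413, STC = value of the fitted reference contour at 500 Hz.
Contour value at 500 Hz = TL_500 + deficiency = 49 + 1 = 50
STC = 50


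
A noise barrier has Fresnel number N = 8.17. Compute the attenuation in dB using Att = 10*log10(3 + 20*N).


3 + 20*N = 3 + 20*8.17 = 166.4
Att = 10*log10(166.4) = 22.212 dB


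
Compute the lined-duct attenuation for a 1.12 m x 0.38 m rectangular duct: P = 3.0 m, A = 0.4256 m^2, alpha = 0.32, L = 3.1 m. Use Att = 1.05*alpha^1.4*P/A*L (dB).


alpha^1.4 = 0.32^1.4 = 0.202866
Attenuation rate = 1.05 * alpha^1.4 * P / A
= 1.05 * 0.202866 * 3.0 / 0.4256 = 1.50148 dB/m
Total Att = 1.50148 * 3.1 = 4.6546 dB


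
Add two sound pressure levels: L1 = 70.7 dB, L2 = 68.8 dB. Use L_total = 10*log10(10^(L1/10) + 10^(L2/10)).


10^(70.7/10) = 1.1749e+07
10^(68.8/10) = 7.58578e+06
Sum = 1.1749e+07 + 7.58578e+06 = 1.93348e+07
L_total = 10*log10(1.93348e+07) = 72.863 dB


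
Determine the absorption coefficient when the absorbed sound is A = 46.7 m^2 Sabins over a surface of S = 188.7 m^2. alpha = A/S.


Absorption coefficient = absorbed power / incident power
alpha = A / S = 46.7 / 188.7 = 0.24748


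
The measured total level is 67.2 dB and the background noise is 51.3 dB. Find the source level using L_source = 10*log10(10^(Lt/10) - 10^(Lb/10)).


10^(67.2/10) = 5.24807e+06
10^(51.3/10) = 134896
Difference = 5.24807e+06 - 134896 = 5.11317e+06
L_source = 10*log10(5.11317e+06) = 67.087 dB


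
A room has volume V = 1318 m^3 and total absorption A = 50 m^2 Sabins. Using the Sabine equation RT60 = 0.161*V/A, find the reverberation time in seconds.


RT60 = 0.161 * 1318 / 50 = 4.244 s


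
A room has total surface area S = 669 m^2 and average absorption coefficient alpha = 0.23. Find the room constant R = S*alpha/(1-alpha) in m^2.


R = 669 * 0.23 / (1 - 0.23) = 199.83 m^2


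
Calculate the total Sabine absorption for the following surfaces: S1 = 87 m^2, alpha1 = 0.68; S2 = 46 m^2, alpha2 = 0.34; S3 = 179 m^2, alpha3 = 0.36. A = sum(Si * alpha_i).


87 * 0.68 = 59.16
46 * 0.34 = 15.64
179 * 0.36 = 64.44
A_total = 59.16 + 15.64 + 64.44 = 139.24 m^2


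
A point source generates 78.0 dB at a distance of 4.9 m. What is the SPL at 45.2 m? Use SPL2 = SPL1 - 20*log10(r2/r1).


r2/r1 = 45.2/4.9 = 9.22449
Correction = 20*log10(9.22449) = 19.2988 dB
SPL2 = 78.0 - 19.2988 = 58.701 dB


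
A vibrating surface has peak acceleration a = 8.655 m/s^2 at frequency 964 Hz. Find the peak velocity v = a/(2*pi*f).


omega = 2*pi*f = 2*pi*964 = 6056.99 rad/s
v = a / omega = 8.655 / 6056.99 = 0.0014289 m/s


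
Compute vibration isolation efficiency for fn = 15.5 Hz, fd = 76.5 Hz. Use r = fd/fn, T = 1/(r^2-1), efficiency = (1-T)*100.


r = 76.5 / 15.5 = 4.93548
r^2 - 1 = 4.93548^2 - 1 = 23.359
T = 1/23.359 = 0.0428101
Efficiency = (1 - 0.0428101)*100 = 95.719 %


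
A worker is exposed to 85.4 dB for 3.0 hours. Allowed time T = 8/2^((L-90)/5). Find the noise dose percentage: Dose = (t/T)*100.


T_allowed = 8 / 2^((85.4 - 90)/5) = 15.1369 hr
Dose = 3.0 / 15.1369 * 100 = 19.819 %


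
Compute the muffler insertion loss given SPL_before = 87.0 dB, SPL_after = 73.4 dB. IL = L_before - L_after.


Insertion loss = SPL without muffler - SPL with muffler
IL = 87.0 - 73.4 = 13.6 dB


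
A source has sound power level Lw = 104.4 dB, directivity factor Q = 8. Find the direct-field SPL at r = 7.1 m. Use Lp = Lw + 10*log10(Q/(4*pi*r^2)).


4*pi*r^2 = 4*pi*7.1^2 = 633.471 m^2
Q / (4*pi*r^2) = 8 / 633.471 = 0.0126288
Lp = 104.4 + 10*log10(0.0126288) = 85.414 dB


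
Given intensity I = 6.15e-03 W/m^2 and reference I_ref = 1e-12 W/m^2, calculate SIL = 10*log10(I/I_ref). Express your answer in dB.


I / I_ref = 6.15e-03 / 1e-12 = 6.15e+09
SIL = 10 * log10(6.15e+09) = 97.889 dB


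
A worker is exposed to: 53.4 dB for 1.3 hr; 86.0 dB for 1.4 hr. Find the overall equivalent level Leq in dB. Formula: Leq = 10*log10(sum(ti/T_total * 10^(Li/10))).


T_total = 1.3 + 1.4 = 2.7 hr
(1.3/2.7) * 10^(53.4/10) = 105337
(1.4/2.7) * 10^(86.0/10) = 2.06426e+08
Sum = 105337 + 2.06426e+08 = 2.06531e+08
Leq = 10*log10(2.06531e+08) = 83.15 dB


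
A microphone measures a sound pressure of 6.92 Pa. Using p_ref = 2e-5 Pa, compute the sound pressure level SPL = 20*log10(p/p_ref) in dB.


p / p_ref = 6.92 / 2e-5 = 346000
SPL = 20 * log10(346000) = 110.78 dB


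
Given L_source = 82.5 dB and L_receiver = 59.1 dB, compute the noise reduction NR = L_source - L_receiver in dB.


NR = L_source - L_receiver (difference between source and receiving room levels)
NR = 82.5 - 59.1 = 23.4 dB


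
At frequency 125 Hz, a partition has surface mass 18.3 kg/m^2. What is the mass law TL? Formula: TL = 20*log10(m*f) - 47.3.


m * f = 18.3 * 125 = 2287.5
20*log10(2287.5) = 67.1872 dB
TL = 67.1872 - 47.3 = 19.887 dB


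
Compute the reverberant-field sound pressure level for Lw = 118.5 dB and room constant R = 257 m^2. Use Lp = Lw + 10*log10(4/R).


4/R = 4/257 = 0.0155642
Lp = 118.5 + 10*log10(0.0155642) = 100.42 dB


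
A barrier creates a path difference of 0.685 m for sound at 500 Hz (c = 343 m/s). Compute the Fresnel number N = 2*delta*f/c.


N = 2*delta*f/c = 2*delta/lambda, where lambda = c/f
lambda = 343 / 500 = 0.686 m
N = 2 * 0.685 / 0.686 = 1.9971


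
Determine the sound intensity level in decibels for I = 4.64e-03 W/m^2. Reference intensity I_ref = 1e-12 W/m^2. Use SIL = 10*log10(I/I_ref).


I / I_ref = 4.64e-03 / 1e-12 = 4.64e+09
SIL = 10 * log10(4.64e+09) = 96.665 dB


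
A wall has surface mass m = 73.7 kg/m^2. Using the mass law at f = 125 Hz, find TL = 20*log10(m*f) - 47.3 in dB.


m * f = 73.7 * 125 = 9212.5
20*log10(9212.5) = 79.2876 dB
TL = 79.2876 - 47.3 = 31.988 dB


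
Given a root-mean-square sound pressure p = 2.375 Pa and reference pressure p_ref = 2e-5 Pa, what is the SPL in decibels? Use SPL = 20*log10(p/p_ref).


p / p_ref = 2.375 / 2e-5 = 118750
SPL = 20 * log10(118750) = 101.49 dB


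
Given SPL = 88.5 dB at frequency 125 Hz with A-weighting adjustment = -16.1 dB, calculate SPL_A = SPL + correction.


A-weighting table: 125 Hz -> -16.1 dB correction
SPL_A = SPL + correction = 88.5 + (-16.1) = 72.4 dBA


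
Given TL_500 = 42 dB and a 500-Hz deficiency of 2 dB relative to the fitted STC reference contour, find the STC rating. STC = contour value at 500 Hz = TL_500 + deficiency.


By ASTM E413, STC = value of the fitted reference contour at 500 Hz.
Contour value at 500 Hz = TL_500 + deficiency = 42 + 2 = 44
STC = 44


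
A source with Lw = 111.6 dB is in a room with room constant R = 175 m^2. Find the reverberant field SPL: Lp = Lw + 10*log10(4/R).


4/R = 4/175 = 0.0228571
Lp = 111.6 + 10*log10(0.0228571) = 95.19 dB


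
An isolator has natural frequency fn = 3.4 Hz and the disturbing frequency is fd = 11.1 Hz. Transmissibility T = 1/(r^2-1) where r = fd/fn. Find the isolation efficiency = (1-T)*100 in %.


r = 11.1 / 3.4 = 3.26471
r^2 - 1 = 3.26471^2 - 1 = 9.65833
T = 1/9.65833 = 0.103538
Efficiency = (1 - 0.103538)*100 = 89.646 %


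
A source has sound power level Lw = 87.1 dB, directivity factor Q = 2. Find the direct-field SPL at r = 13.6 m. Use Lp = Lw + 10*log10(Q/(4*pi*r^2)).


4*pi*r^2 = 4*pi*13.6^2 = 2324.28 m^2
Q / (4*pi*r^2) = 2 / 2324.28 = 0.000860482
Lp = 87.1 + 10*log10(0.000860482) = 56.447 dB


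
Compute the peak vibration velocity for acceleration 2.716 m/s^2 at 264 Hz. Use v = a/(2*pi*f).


omega = 2*pi*f = 2*pi*264 = 1658.76 rad/s
v = a / omega = 2.716 / 1658.76 = 0.0016374 m/s


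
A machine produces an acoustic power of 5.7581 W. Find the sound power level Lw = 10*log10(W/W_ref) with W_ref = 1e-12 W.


W / W_ref = 5.7581 / 1e-12 = 5.7581e+12
Lw = 10 * log10(5.7581e+12) = 127.6 dB


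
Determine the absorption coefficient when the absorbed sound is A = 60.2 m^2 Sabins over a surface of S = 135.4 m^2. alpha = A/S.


Absorption coefficient = absorbed power / incident power
alpha = A / S = 60.2 / 135.4 = 0.44461


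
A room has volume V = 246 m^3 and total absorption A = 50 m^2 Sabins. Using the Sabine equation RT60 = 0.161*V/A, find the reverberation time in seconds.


RT60 = 0.161 * 246 / 50 = 0.79212 s


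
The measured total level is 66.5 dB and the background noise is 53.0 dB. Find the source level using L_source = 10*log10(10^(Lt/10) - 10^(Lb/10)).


10^(66.5/10) = 4.46684e+06
10^(53.0/10) = 199526
Difference = 4.46684e+06 - 199526 = 4.26731e+06
L_source = 10*log10(4.26731e+06) = 66.302 dB


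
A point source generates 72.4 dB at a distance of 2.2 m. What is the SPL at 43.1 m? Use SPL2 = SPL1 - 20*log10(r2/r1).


r2/r1 = 43.1/2.2 = 19.5909
Correction = 20*log10(19.5909) = 25.8411 dB
SPL2 = 72.4 - 25.8411 = 46.559 dB


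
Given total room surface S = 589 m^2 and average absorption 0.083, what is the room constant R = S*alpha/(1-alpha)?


R = 589 * 0.083 / (1 - 0.083) = 53.312 m^2


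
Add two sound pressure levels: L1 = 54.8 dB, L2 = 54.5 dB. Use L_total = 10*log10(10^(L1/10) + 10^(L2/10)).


10^(54.8/10) = 301995
10^(54.5/10) = 281838
Sum = 301995 + 281838 = 583833
L_total = 10*log10(583833) = 57.663 dB


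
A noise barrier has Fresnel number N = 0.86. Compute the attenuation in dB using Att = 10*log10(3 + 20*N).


3 + 20*N = 3 + 20*0.86 = 20.2
Att = 10*log10(20.2) = 13.054 dB


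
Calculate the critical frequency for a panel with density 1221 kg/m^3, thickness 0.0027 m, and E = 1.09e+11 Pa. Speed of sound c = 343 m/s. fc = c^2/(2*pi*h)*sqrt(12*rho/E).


12*rho/E = 12*1221/1.09e+11 = 1.34422e-07
sqrt(12*rho/E) = sqrt(1.34422e-07) = 0.000366636
c^2/(2*pi*h) = 343^2/(2*pi*0.0027) = 6.93497e+06
fc = 6.93497e+06 * 0.000366636 = 2542.6 Hz


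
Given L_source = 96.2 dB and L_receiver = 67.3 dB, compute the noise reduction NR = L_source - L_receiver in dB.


NR = L_source - L_receiver (difference between source and receiving room levels)
NR = 96.2 - 67.3 = 28.9 dB


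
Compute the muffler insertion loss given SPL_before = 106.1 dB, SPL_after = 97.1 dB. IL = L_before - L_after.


Insertion loss = SPL without muffler - SPL with muffler
IL = 106.1 - 97.1 = 9 dB


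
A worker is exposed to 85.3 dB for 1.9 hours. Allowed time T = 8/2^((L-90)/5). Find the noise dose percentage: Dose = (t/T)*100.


T_allowed = 8 / 2^((85.3 - 90)/5) = 15.3482 hr
Dose = 1.9 / 15.3482 * 100 = 12.379 %


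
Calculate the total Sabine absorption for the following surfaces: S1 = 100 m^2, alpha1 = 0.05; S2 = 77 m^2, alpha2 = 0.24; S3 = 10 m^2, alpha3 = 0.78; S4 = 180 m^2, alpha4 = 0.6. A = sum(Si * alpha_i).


100 * 0.05 = 5
77 * 0.24 = 18.48
10 * 0.78 = 7.8
180 * 0.6 = 108
A_total = 5 + 18.48 + 7.8 + 108 = 139.28 m^2


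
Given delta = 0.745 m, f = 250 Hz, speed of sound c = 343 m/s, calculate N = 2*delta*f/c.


N = 2*delta*f/c = 2*delta/lambda, where lambda = c/f
lambda = 343 / 250 = 1.372 m
N = 2 * 0.745 / 1.372 = 1.086


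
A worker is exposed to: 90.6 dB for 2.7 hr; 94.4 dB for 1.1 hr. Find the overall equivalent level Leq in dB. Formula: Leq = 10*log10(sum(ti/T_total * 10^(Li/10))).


T_total = 2.7 + 1.1 = 3.8 hr
(2.7/3.8) * 10^(90.6/10) = 8.15793e+08
(1.1/3.8) * 10^(94.4/10) = 7.97277e+08
Sum = 8.15793e+08 + 7.97277e+08 = 1.61307e+09
Leq = 10*log10(1.61307e+09) = 92.077 dB


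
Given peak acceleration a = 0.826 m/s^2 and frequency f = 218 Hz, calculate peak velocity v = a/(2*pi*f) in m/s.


omega = 2*pi*f = 2*pi*218 = 1369.73 rad/s
v = a / omega = 0.826 / 1369.73 = 0.00060304 m/s


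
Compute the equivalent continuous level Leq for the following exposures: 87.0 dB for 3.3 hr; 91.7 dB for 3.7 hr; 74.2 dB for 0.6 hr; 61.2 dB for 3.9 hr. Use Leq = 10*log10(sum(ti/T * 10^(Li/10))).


T_total = 3.3 + 3.7 + 0.6 + 3.9 = 11.5 hr
(3.3/11.5) * 10^(87.0/10) = 1.43819e+08
(3.7/11.5) * 10^(91.7/10) = 4.75887e+08
(0.6/11.5) * 10^(74.2/10) = 1.37231e+06
(3.9/11.5) * 10^(61.2/10) = 447061
Sum = 1.43819e+08 + 4.75887e+08 + 1.37231e+06 + 447061 = 6.21525e+08
Leq = 10*log10(6.21525e+08) = 87.935 dB


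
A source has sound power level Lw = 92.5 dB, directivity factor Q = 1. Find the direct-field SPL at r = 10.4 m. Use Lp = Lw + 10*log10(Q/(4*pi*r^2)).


4*pi*r^2 = 4*pi*10.4^2 = 1359.18 m^2
Q / (4*pi*r^2) = 1 / 1359.18 = 0.000735738
Lp = 92.5 + 10*log10(0.000735738) = 61.167 dB


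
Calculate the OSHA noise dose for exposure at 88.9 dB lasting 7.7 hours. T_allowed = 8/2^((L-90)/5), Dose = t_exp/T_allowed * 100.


T_allowed = 8 / 2^((88.9 - 90)/5) = 9.31787 hr
Dose = 7.7 / 9.31787 * 100 = 82.637 %


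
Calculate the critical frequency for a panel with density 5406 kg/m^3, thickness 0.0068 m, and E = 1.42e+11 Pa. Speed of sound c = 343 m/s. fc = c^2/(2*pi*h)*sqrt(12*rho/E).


12*rho/E = 12*5406/1.42e+11 = 4.56845e-07
sqrt(12*rho/E) = sqrt(4.56845e-07) = 0.000675903
c^2/(2*pi*h) = 343^2/(2*pi*0.0068) = 2.75359e+06
fc = 2.75359e+06 * 0.000675903 = 1861.2 Hz


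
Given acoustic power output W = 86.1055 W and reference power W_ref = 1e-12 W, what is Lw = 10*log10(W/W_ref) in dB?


W / W_ref = 86.1055 / 1e-12 = 8.61055e+13
Lw = 10 * log10(8.61055e+13) = 139.35 dB


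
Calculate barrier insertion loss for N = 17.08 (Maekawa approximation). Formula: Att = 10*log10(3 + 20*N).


3 + 20*N = 3 + 20*17.08 = 344.6
Att = 10*log10(344.6) = 25.373 dB


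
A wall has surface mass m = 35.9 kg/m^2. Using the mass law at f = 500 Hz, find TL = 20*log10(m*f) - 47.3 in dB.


m * f = 35.9 * 500 = 17950
20*log10(17950) = 85.0813 dB
TL = 85.0813 - 47.3 = 37.781 dB


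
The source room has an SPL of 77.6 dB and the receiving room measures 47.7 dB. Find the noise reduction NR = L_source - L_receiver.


NR = L_source - L_receiver (difference between source and receiving room levels)
NR = 77.6 - 47.7 = 29.9 dB


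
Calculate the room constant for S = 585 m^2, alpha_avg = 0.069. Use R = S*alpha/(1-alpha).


R = 585 * 0.069 / (1 - 0.069) = 43.357 m^2


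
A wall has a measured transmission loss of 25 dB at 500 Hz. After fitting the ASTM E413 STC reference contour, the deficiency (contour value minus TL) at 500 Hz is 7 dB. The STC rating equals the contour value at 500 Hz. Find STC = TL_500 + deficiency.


By ASTM E413, STC = value of the fitted reference contour at 500 Hz.
Contour value at 500 Hz = TL_500 + deficiency = 25 + 7 = 32
STC = 32


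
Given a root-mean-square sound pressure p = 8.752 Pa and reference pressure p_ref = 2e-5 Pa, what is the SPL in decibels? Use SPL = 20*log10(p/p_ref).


p / p_ref = 8.752 / 2e-5 = 437600
SPL = 20 * log10(437600) = 112.82 dB
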